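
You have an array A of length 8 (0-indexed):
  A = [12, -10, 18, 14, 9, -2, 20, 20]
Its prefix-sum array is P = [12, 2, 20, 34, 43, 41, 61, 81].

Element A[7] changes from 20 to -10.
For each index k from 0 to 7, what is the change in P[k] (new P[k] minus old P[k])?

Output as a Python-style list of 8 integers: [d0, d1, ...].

Answer: [0, 0, 0, 0, 0, 0, 0, -30]

Derivation:
Element change: A[7] 20 -> -10, delta = -30
For k < 7: P[k] unchanged, delta_P[k] = 0
For k >= 7: P[k] shifts by exactly -30
Delta array: [0, 0, 0, 0, 0, 0, 0, -30]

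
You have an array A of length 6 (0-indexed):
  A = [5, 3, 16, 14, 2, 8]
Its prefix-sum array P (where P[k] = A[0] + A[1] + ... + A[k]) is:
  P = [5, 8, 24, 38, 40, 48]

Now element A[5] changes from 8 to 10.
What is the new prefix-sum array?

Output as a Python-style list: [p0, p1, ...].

Change: A[5] 8 -> 10, delta = 2
P[k] for k < 5: unchanged (A[5] not included)
P[k] for k >= 5: shift by delta = 2
  P[0] = 5 + 0 = 5
  P[1] = 8 + 0 = 8
  P[2] = 24 + 0 = 24
  P[3] = 38 + 0 = 38
  P[4] = 40 + 0 = 40
  P[5] = 48 + 2 = 50

Answer: [5, 8, 24, 38, 40, 50]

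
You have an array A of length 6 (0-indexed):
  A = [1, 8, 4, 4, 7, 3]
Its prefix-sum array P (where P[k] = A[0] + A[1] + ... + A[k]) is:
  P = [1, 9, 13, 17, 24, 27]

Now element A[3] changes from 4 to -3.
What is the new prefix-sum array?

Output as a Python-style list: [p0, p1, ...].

Change: A[3] 4 -> -3, delta = -7
P[k] for k < 3: unchanged (A[3] not included)
P[k] for k >= 3: shift by delta = -7
  P[0] = 1 + 0 = 1
  P[1] = 9 + 0 = 9
  P[2] = 13 + 0 = 13
  P[3] = 17 + -7 = 10
  P[4] = 24 + -7 = 17
  P[5] = 27 + -7 = 20

Answer: [1, 9, 13, 10, 17, 20]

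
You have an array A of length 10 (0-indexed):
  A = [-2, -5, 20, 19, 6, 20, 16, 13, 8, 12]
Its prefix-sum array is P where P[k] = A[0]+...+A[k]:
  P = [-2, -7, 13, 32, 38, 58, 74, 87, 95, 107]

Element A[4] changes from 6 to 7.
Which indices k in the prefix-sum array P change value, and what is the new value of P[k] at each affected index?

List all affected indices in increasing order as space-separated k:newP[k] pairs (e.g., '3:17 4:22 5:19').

Answer: 4:39 5:59 6:75 7:88 8:96 9:108

Derivation:
P[k] = A[0] + ... + A[k]
P[k] includes A[4] iff k >= 4
Affected indices: 4, 5, ..., 9; delta = 1
  P[4]: 38 + 1 = 39
  P[5]: 58 + 1 = 59
  P[6]: 74 + 1 = 75
  P[7]: 87 + 1 = 88
  P[8]: 95 + 1 = 96
  P[9]: 107 + 1 = 108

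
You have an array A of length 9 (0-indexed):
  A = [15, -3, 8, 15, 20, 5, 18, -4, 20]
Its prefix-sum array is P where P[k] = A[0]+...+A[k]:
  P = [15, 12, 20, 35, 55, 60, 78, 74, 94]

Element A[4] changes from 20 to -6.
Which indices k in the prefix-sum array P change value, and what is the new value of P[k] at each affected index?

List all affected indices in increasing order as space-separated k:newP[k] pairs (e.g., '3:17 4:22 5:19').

Answer: 4:29 5:34 6:52 7:48 8:68

Derivation:
P[k] = A[0] + ... + A[k]
P[k] includes A[4] iff k >= 4
Affected indices: 4, 5, ..., 8; delta = -26
  P[4]: 55 + -26 = 29
  P[5]: 60 + -26 = 34
  P[6]: 78 + -26 = 52
  P[7]: 74 + -26 = 48
  P[8]: 94 + -26 = 68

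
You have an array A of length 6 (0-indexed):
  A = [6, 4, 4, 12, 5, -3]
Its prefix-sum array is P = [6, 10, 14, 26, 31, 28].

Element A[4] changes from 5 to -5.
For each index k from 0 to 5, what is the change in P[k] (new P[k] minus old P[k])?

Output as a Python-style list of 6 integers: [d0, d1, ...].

Element change: A[4] 5 -> -5, delta = -10
For k < 4: P[k] unchanged, delta_P[k] = 0
For k >= 4: P[k] shifts by exactly -10
Delta array: [0, 0, 0, 0, -10, -10]

Answer: [0, 0, 0, 0, -10, -10]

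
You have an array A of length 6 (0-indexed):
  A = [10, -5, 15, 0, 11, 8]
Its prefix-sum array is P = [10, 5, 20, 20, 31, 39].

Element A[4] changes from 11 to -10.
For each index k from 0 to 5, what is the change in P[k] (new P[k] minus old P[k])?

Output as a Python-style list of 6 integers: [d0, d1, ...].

Answer: [0, 0, 0, 0, -21, -21]

Derivation:
Element change: A[4] 11 -> -10, delta = -21
For k < 4: P[k] unchanged, delta_P[k] = 0
For k >= 4: P[k] shifts by exactly -21
Delta array: [0, 0, 0, 0, -21, -21]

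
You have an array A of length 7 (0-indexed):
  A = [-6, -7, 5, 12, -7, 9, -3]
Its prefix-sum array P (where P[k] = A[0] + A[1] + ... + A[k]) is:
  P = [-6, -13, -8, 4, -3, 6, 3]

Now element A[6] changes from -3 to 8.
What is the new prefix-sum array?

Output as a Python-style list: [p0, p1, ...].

Change: A[6] -3 -> 8, delta = 11
P[k] for k < 6: unchanged (A[6] not included)
P[k] for k >= 6: shift by delta = 11
  P[0] = -6 + 0 = -6
  P[1] = -13 + 0 = -13
  P[2] = -8 + 0 = -8
  P[3] = 4 + 0 = 4
  P[4] = -3 + 0 = -3
  P[5] = 6 + 0 = 6
  P[6] = 3 + 11 = 14

Answer: [-6, -13, -8, 4, -3, 6, 14]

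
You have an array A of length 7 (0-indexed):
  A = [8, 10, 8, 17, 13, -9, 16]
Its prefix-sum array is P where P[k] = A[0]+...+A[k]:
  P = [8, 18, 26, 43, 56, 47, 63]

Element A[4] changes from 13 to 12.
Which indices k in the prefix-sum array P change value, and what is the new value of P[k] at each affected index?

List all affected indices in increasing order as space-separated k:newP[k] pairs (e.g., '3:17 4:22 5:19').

P[k] = A[0] + ... + A[k]
P[k] includes A[4] iff k >= 4
Affected indices: 4, 5, ..., 6; delta = -1
  P[4]: 56 + -1 = 55
  P[5]: 47 + -1 = 46
  P[6]: 63 + -1 = 62

Answer: 4:55 5:46 6:62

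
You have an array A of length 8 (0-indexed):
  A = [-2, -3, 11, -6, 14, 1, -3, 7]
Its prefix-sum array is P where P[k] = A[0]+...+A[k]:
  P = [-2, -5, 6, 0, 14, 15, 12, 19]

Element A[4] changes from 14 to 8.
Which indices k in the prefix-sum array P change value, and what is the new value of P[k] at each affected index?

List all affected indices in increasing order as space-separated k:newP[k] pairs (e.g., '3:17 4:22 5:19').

Answer: 4:8 5:9 6:6 7:13

Derivation:
P[k] = A[0] + ... + A[k]
P[k] includes A[4] iff k >= 4
Affected indices: 4, 5, ..., 7; delta = -6
  P[4]: 14 + -6 = 8
  P[5]: 15 + -6 = 9
  P[6]: 12 + -6 = 6
  P[7]: 19 + -6 = 13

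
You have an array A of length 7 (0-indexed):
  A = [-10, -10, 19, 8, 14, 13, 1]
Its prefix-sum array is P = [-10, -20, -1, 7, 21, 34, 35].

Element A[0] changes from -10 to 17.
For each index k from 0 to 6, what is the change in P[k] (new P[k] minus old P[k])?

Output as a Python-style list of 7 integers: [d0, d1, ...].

Element change: A[0] -10 -> 17, delta = 27
For k < 0: P[k] unchanged, delta_P[k] = 0
For k >= 0: P[k] shifts by exactly 27
Delta array: [27, 27, 27, 27, 27, 27, 27]

Answer: [27, 27, 27, 27, 27, 27, 27]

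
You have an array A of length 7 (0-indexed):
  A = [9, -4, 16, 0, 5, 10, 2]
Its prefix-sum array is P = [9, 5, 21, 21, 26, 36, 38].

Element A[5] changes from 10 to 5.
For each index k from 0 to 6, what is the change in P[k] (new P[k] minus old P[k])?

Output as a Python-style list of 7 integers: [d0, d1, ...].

Answer: [0, 0, 0, 0, 0, -5, -5]

Derivation:
Element change: A[5] 10 -> 5, delta = -5
For k < 5: P[k] unchanged, delta_P[k] = 0
For k >= 5: P[k] shifts by exactly -5
Delta array: [0, 0, 0, 0, 0, -5, -5]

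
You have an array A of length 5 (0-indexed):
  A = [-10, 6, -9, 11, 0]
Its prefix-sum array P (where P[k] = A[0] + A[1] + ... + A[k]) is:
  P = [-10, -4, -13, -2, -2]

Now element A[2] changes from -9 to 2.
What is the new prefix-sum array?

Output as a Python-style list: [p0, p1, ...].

Answer: [-10, -4, -2, 9, 9]

Derivation:
Change: A[2] -9 -> 2, delta = 11
P[k] for k < 2: unchanged (A[2] not included)
P[k] for k >= 2: shift by delta = 11
  P[0] = -10 + 0 = -10
  P[1] = -4 + 0 = -4
  P[2] = -13 + 11 = -2
  P[3] = -2 + 11 = 9
  P[4] = -2 + 11 = 9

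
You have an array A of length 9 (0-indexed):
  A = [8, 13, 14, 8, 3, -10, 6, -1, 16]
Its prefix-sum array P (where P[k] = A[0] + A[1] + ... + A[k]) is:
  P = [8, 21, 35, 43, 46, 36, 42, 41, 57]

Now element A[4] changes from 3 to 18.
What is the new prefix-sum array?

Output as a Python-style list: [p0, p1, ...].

Change: A[4] 3 -> 18, delta = 15
P[k] for k < 4: unchanged (A[4] not included)
P[k] for k >= 4: shift by delta = 15
  P[0] = 8 + 0 = 8
  P[1] = 21 + 0 = 21
  P[2] = 35 + 0 = 35
  P[3] = 43 + 0 = 43
  P[4] = 46 + 15 = 61
  P[5] = 36 + 15 = 51
  P[6] = 42 + 15 = 57
  P[7] = 41 + 15 = 56
  P[8] = 57 + 15 = 72

Answer: [8, 21, 35, 43, 61, 51, 57, 56, 72]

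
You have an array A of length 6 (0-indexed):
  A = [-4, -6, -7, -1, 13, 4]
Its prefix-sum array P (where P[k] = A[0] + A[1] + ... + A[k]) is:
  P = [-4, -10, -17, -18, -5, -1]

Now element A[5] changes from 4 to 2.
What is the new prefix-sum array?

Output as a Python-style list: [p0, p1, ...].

Answer: [-4, -10, -17, -18, -5, -3]

Derivation:
Change: A[5] 4 -> 2, delta = -2
P[k] for k < 5: unchanged (A[5] not included)
P[k] for k >= 5: shift by delta = -2
  P[0] = -4 + 0 = -4
  P[1] = -10 + 0 = -10
  P[2] = -17 + 0 = -17
  P[3] = -18 + 0 = -18
  P[4] = -5 + 0 = -5
  P[5] = -1 + -2 = -3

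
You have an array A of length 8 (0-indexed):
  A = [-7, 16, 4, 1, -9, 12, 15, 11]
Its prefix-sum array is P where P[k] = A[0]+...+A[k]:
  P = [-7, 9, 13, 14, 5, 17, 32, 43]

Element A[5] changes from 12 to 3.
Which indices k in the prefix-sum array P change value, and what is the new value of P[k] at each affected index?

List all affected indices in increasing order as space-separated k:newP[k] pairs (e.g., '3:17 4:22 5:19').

Answer: 5:8 6:23 7:34

Derivation:
P[k] = A[0] + ... + A[k]
P[k] includes A[5] iff k >= 5
Affected indices: 5, 6, ..., 7; delta = -9
  P[5]: 17 + -9 = 8
  P[6]: 32 + -9 = 23
  P[7]: 43 + -9 = 34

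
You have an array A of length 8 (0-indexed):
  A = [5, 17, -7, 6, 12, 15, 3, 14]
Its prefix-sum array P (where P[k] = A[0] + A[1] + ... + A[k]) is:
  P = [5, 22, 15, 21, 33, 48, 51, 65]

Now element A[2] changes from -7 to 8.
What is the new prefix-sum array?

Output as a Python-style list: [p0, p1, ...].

Answer: [5, 22, 30, 36, 48, 63, 66, 80]

Derivation:
Change: A[2] -7 -> 8, delta = 15
P[k] for k < 2: unchanged (A[2] not included)
P[k] for k >= 2: shift by delta = 15
  P[0] = 5 + 0 = 5
  P[1] = 22 + 0 = 22
  P[2] = 15 + 15 = 30
  P[3] = 21 + 15 = 36
  P[4] = 33 + 15 = 48
  P[5] = 48 + 15 = 63
  P[6] = 51 + 15 = 66
  P[7] = 65 + 15 = 80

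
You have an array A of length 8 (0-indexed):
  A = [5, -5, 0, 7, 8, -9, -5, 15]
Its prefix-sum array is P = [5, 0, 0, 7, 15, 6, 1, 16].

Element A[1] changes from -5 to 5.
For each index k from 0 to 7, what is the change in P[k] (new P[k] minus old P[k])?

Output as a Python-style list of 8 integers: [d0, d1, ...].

Element change: A[1] -5 -> 5, delta = 10
For k < 1: P[k] unchanged, delta_P[k] = 0
For k >= 1: P[k] shifts by exactly 10
Delta array: [0, 10, 10, 10, 10, 10, 10, 10]

Answer: [0, 10, 10, 10, 10, 10, 10, 10]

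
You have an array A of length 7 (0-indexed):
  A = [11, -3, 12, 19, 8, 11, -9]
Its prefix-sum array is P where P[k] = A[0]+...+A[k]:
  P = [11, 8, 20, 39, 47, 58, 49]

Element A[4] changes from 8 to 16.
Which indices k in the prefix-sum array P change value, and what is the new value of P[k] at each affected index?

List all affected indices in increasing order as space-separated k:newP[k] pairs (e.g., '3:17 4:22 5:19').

Answer: 4:55 5:66 6:57

Derivation:
P[k] = A[0] + ... + A[k]
P[k] includes A[4] iff k >= 4
Affected indices: 4, 5, ..., 6; delta = 8
  P[4]: 47 + 8 = 55
  P[5]: 58 + 8 = 66
  P[6]: 49 + 8 = 57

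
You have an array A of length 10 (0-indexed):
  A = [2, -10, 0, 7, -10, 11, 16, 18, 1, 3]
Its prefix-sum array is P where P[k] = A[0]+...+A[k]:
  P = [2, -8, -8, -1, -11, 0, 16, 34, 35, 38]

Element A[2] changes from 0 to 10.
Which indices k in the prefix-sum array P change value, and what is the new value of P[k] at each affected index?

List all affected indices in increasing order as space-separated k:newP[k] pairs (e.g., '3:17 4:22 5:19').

Answer: 2:2 3:9 4:-1 5:10 6:26 7:44 8:45 9:48

Derivation:
P[k] = A[0] + ... + A[k]
P[k] includes A[2] iff k >= 2
Affected indices: 2, 3, ..., 9; delta = 10
  P[2]: -8 + 10 = 2
  P[3]: -1 + 10 = 9
  P[4]: -11 + 10 = -1
  P[5]: 0 + 10 = 10
  P[6]: 16 + 10 = 26
  P[7]: 34 + 10 = 44
  P[8]: 35 + 10 = 45
  P[9]: 38 + 10 = 48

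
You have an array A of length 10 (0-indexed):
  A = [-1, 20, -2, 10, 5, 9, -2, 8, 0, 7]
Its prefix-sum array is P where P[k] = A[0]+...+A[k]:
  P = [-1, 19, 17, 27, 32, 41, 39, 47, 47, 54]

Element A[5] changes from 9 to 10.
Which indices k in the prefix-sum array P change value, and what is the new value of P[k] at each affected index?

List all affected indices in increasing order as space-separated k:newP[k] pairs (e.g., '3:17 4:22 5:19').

Answer: 5:42 6:40 7:48 8:48 9:55

Derivation:
P[k] = A[0] + ... + A[k]
P[k] includes A[5] iff k >= 5
Affected indices: 5, 6, ..., 9; delta = 1
  P[5]: 41 + 1 = 42
  P[6]: 39 + 1 = 40
  P[7]: 47 + 1 = 48
  P[8]: 47 + 1 = 48
  P[9]: 54 + 1 = 55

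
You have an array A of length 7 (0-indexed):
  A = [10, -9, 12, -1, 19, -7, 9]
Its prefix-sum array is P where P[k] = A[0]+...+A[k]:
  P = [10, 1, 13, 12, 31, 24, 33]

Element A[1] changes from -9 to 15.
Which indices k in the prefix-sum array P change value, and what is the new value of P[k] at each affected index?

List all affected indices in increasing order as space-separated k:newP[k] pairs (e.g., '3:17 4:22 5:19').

Answer: 1:25 2:37 3:36 4:55 5:48 6:57

Derivation:
P[k] = A[0] + ... + A[k]
P[k] includes A[1] iff k >= 1
Affected indices: 1, 2, ..., 6; delta = 24
  P[1]: 1 + 24 = 25
  P[2]: 13 + 24 = 37
  P[3]: 12 + 24 = 36
  P[4]: 31 + 24 = 55
  P[5]: 24 + 24 = 48
  P[6]: 33 + 24 = 57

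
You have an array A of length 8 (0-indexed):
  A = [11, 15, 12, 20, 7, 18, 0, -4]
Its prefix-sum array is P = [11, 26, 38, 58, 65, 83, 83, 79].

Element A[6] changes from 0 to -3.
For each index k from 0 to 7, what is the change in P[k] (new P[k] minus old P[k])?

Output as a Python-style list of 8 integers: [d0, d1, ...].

Element change: A[6] 0 -> -3, delta = -3
For k < 6: P[k] unchanged, delta_P[k] = 0
For k >= 6: P[k] shifts by exactly -3
Delta array: [0, 0, 0, 0, 0, 0, -3, -3]

Answer: [0, 0, 0, 0, 0, 0, -3, -3]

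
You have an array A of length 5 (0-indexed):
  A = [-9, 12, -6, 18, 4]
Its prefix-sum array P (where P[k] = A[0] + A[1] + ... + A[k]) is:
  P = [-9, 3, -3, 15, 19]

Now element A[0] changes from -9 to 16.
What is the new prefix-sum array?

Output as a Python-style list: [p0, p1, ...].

Answer: [16, 28, 22, 40, 44]

Derivation:
Change: A[0] -9 -> 16, delta = 25
P[k] for k < 0: unchanged (A[0] not included)
P[k] for k >= 0: shift by delta = 25
  P[0] = -9 + 25 = 16
  P[1] = 3 + 25 = 28
  P[2] = -3 + 25 = 22
  P[3] = 15 + 25 = 40
  P[4] = 19 + 25 = 44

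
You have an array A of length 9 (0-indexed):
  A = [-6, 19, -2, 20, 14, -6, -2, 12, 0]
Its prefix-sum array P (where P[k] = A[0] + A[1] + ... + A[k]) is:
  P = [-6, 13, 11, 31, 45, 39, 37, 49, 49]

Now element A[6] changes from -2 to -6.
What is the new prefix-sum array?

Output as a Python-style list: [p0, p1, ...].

Change: A[6] -2 -> -6, delta = -4
P[k] for k < 6: unchanged (A[6] not included)
P[k] for k >= 6: shift by delta = -4
  P[0] = -6 + 0 = -6
  P[1] = 13 + 0 = 13
  P[2] = 11 + 0 = 11
  P[3] = 31 + 0 = 31
  P[4] = 45 + 0 = 45
  P[5] = 39 + 0 = 39
  P[6] = 37 + -4 = 33
  P[7] = 49 + -4 = 45
  P[8] = 49 + -4 = 45

Answer: [-6, 13, 11, 31, 45, 39, 33, 45, 45]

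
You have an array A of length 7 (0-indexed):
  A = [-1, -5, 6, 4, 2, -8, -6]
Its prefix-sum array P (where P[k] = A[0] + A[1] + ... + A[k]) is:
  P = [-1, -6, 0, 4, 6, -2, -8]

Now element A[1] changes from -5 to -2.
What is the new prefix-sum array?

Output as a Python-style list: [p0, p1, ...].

Change: A[1] -5 -> -2, delta = 3
P[k] for k < 1: unchanged (A[1] not included)
P[k] for k >= 1: shift by delta = 3
  P[0] = -1 + 0 = -1
  P[1] = -6 + 3 = -3
  P[2] = 0 + 3 = 3
  P[3] = 4 + 3 = 7
  P[4] = 6 + 3 = 9
  P[5] = -2 + 3 = 1
  P[6] = -8 + 3 = -5

Answer: [-1, -3, 3, 7, 9, 1, -5]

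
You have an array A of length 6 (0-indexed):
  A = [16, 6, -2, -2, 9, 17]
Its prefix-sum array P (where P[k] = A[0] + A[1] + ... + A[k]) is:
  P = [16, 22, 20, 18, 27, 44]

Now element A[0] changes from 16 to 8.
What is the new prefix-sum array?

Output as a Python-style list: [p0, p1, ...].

Answer: [8, 14, 12, 10, 19, 36]

Derivation:
Change: A[0] 16 -> 8, delta = -8
P[k] for k < 0: unchanged (A[0] not included)
P[k] for k >= 0: shift by delta = -8
  P[0] = 16 + -8 = 8
  P[1] = 22 + -8 = 14
  P[2] = 20 + -8 = 12
  P[3] = 18 + -8 = 10
  P[4] = 27 + -8 = 19
  P[5] = 44 + -8 = 36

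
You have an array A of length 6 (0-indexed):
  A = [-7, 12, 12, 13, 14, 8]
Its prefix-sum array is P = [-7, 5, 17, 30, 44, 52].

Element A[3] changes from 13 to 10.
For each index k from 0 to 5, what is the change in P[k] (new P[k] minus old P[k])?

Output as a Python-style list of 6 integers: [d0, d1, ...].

Answer: [0, 0, 0, -3, -3, -3]

Derivation:
Element change: A[3] 13 -> 10, delta = -3
For k < 3: P[k] unchanged, delta_P[k] = 0
For k >= 3: P[k] shifts by exactly -3
Delta array: [0, 0, 0, -3, -3, -3]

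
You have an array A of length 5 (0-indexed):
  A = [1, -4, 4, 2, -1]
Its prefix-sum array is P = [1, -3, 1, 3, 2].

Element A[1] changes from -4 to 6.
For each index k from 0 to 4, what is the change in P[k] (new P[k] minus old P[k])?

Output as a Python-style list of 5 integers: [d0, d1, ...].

Element change: A[1] -4 -> 6, delta = 10
For k < 1: P[k] unchanged, delta_P[k] = 0
For k >= 1: P[k] shifts by exactly 10
Delta array: [0, 10, 10, 10, 10]

Answer: [0, 10, 10, 10, 10]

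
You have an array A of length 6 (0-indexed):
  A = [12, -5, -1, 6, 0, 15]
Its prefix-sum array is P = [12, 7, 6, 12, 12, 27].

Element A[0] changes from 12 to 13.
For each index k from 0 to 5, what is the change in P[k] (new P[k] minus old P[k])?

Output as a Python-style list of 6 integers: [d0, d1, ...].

Element change: A[0] 12 -> 13, delta = 1
For k < 0: P[k] unchanged, delta_P[k] = 0
For k >= 0: P[k] shifts by exactly 1
Delta array: [1, 1, 1, 1, 1, 1]

Answer: [1, 1, 1, 1, 1, 1]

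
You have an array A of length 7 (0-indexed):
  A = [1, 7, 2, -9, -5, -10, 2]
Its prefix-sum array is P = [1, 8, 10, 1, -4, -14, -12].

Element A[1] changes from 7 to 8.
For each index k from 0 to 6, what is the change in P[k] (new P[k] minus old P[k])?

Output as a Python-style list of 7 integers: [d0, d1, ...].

Answer: [0, 1, 1, 1, 1, 1, 1]

Derivation:
Element change: A[1] 7 -> 8, delta = 1
For k < 1: P[k] unchanged, delta_P[k] = 0
For k >= 1: P[k] shifts by exactly 1
Delta array: [0, 1, 1, 1, 1, 1, 1]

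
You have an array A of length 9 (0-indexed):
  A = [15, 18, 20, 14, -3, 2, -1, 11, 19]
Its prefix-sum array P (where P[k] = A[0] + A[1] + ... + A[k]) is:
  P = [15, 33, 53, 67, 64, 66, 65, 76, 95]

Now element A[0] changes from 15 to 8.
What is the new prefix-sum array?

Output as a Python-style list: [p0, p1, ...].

Answer: [8, 26, 46, 60, 57, 59, 58, 69, 88]

Derivation:
Change: A[0] 15 -> 8, delta = -7
P[k] for k < 0: unchanged (A[0] not included)
P[k] for k >= 0: shift by delta = -7
  P[0] = 15 + -7 = 8
  P[1] = 33 + -7 = 26
  P[2] = 53 + -7 = 46
  P[3] = 67 + -7 = 60
  P[4] = 64 + -7 = 57
  P[5] = 66 + -7 = 59
  P[6] = 65 + -7 = 58
  P[7] = 76 + -7 = 69
  P[8] = 95 + -7 = 88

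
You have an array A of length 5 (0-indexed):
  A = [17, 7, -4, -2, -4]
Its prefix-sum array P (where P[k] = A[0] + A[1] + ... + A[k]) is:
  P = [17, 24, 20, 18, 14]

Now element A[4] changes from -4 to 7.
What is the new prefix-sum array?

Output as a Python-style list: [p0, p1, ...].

Answer: [17, 24, 20, 18, 25]

Derivation:
Change: A[4] -4 -> 7, delta = 11
P[k] for k < 4: unchanged (A[4] not included)
P[k] for k >= 4: shift by delta = 11
  P[0] = 17 + 0 = 17
  P[1] = 24 + 0 = 24
  P[2] = 20 + 0 = 20
  P[3] = 18 + 0 = 18
  P[4] = 14 + 11 = 25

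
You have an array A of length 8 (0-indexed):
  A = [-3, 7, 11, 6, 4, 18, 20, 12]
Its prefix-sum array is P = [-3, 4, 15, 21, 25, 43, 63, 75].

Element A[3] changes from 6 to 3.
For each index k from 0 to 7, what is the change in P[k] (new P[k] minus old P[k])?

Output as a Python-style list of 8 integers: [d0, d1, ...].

Answer: [0, 0, 0, -3, -3, -3, -3, -3]

Derivation:
Element change: A[3] 6 -> 3, delta = -3
For k < 3: P[k] unchanged, delta_P[k] = 0
For k >= 3: P[k] shifts by exactly -3
Delta array: [0, 0, 0, -3, -3, -3, -3, -3]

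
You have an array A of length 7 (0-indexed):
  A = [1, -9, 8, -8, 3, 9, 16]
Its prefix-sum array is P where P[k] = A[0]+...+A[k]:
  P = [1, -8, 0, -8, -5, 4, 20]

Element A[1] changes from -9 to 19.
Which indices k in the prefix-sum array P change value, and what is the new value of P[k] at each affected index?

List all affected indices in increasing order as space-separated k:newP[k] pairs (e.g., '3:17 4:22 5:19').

P[k] = A[0] + ... + A[k]
P[k] includes A[1] iff k >= 1
Affected indices: 1, 2, ..., 6; delta = 28
  P[1]: -8 + 28 = 20
  P[2]: 0 + 28 = 28
  P[3]: -8 + 28 = 20
  P[4]: -5 + 28 = 23
  P[5]: 4 + 28 = 32
  P[6]: 20 + 28 = 48

Answer: 1:20 2:28 3:20 4:23 5:32 6:48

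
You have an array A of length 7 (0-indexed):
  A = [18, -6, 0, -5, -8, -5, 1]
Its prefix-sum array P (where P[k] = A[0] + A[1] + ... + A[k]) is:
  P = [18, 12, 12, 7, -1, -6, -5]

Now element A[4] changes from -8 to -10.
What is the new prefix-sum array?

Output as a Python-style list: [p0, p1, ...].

Change: A[4] -8 -> -10, delta = -2
P[k] for k < 4: unchanged (A[4] not included)
P[k] for k >= 4: shift by delta = -2
  P[0] = 18 + 0 = 18
  P[1] = 12 + 0 = 12
  P[2] = 12 + 0 = 12
  P[3] = 7 + 0 = 7
  P[4] = -1 + -2 = -3
  P[5] = -6 + -2 = -8
  P[6] = -5 + -2 = -7

Answer: [18, 12, 12, 7, -3, -8, -7]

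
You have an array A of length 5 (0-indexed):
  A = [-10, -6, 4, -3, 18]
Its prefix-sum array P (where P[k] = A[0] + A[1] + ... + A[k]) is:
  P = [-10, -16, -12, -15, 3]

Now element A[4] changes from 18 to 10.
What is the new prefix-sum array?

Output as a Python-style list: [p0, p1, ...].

Answer: [-10, -16, -12, -15, -5]

Derivation:
Change: A[4] 18 -> 10, delta = -8
P[k] for k < 4: unchanged (A[4] not included)
P[k] for k >= 4: shift by delta = -8
  P[0] = -10 + 0 = -10
  P[1] = -16 + 0 = -16
  P[2] = -12 + 0 = -12
  P[3] = -15 + 0 = -15
  P[4] = 3 + -8 = -5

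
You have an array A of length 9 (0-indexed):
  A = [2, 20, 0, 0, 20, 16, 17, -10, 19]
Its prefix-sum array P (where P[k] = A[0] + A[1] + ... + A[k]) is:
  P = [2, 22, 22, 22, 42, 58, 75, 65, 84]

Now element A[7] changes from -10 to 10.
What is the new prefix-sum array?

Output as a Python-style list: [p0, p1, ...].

Answer: [2, 22, 22, 22, 42, 58, 75, 85, 104]

Derivation:
Change: A[7] -10 -> 10, delta = 20
P[k] for k < 7: unchanged (A[7] not included)
P[k] for k >= 7: shift by delta = 20
  P[0] = 2 + 0 = 2
  P[1] = 22 + 0 = 22
  P[2] = 22 + 0 = 22
  P[3] = 22 + 0 = 22
  P[4] = 42 + 0 = 42
  P[5] = 58 + 0 = 58
  P[6] = 75 + 0 = 75
  P[7] = 65 + 20 = 85
  P[8] = 84 + 20 = 104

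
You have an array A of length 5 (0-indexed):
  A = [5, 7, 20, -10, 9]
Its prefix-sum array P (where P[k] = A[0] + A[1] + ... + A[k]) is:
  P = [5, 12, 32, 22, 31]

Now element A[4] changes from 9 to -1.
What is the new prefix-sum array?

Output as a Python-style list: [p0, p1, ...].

Change: A[4] 9 -> -1, delta = -10
P[k] for k < 4: unchanged (A[4] not included)
P[k] for k >= 4: shift by delta = -10
  P[0] = 5 + 0 = 5
  P[1] = 12 + 0 = 12
  P[2] = 32 + 0 = 32
  P[3] = 22 + 0 = 22
  P[4] = 31 + -10 = 21

Answer: [5, 12, 32, 22, 21]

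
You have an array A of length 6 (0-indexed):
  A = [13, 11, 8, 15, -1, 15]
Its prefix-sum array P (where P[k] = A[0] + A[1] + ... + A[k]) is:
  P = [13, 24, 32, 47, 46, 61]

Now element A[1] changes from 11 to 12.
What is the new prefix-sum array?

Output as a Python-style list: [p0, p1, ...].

Answer: [13, 25, 33, 48, 47, 62]

Derivation:
Change: A[1] 11 -> 12, delta = 1
P[k] for k < 1: unchanged (A[1] not included)
P[k] for k >= 1: shift by delta = 1
  P[0] = 13 + 0 = 13
  P[1] = 24 + 1 = 25
  P[2] = 32 + 1 = 33
  P[3] = 47 + 1 = 48
  P[4] = 46 + 1 = 47
  P[5] = 61 + 1 = 62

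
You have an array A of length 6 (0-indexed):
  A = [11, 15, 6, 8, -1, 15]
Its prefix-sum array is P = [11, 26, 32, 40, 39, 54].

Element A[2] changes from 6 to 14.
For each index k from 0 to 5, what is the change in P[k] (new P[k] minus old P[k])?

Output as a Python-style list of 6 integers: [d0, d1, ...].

Answer: [0, 0, 8, 8, 8, 8]

Derivation:
Element change: A[2] 6 -> 14, delta = 8
For k < 2: P[k] unchanged, delta_P[k] = 0
For k >= 2: P[k] shifts by exactly 8
Delta array: [0, 0, 8, 8, 8, 8]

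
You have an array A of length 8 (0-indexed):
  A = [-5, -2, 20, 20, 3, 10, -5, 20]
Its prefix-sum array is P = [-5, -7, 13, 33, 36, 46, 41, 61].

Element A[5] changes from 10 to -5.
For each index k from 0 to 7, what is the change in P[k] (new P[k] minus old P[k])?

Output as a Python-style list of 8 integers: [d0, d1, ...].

Element change: A[5] 10 -> -5, delta = -15
For k < 5: P[k] unchanged, delta_P[k] = 0
For k >= 5: P[k] shifts by exactly -15
Delta array: [0, 0, 0, 0, 0, -15, -15, -15]

Answer: [0, 0, 0, 0, 0, -15, -15, -15]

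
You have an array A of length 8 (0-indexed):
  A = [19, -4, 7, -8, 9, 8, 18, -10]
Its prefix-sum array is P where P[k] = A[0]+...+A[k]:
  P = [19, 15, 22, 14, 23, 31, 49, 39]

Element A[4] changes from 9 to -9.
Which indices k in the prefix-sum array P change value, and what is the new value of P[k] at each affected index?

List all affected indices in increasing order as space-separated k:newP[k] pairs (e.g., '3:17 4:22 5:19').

P[k] = A[0] + ... + A[k]
P[k] includes A[4] iff k >= 4
Affected indices: 4, 5, ..., 7; delta = -18
  P[4]: 23 + -18 = 5
  P[5]: 31 + -18 = 13
  P[6]: 49 + -18 = 31
  P[7]: 39 + -18 = 21

Answer: 4:5 5:13 6:31 7:21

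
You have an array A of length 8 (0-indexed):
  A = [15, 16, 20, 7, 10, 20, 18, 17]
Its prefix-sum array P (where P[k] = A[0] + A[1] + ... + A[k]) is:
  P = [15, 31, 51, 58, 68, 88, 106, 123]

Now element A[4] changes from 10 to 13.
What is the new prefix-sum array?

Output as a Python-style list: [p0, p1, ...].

Change: A[4] 10 -> 13, delta = 3
P[k] for k < 4: unchanged (A[4] not included)
P[k] for k >= 4: shift by delta = 3
  P[0] = 15 + 0 = 15
  P[1] = 31 + 0 = 31
  P[2] = 51 + 0 = 51
  P[3] = 58 + 0 = 58
  P[4] = 68 + 3 = 71
  P[5] = 88 + 3 = 91
  P[6] = 106 + 3 = 109
  P[7] = 123 + 3 = 126

Answer: [15, 31, 51, 58, 71, 91, 109, 126]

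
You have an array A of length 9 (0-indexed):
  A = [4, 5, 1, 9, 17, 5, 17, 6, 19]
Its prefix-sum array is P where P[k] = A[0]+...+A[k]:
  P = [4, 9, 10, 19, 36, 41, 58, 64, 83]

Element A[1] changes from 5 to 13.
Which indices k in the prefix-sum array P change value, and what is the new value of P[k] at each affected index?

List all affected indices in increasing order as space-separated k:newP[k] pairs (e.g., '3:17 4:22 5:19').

Answer: 1:17 2:18 3:27 4:44 5:49 6:66 7:72 8:91

Derivation:
P[k] = A[0] + ... + A[k]
P[k] includes A[1] iff k >= 1
Affected indices: 1, 2, ..., 8; delta = 8
  P[1]: 9 + 8 = 17
  P[2]: 10 + 8 = 18
  P[3]: 19 + 8 = 27
  P[4]: 36 + 8 = 44
  P[5]: 41 + 8 = 49
  P[6]: 58 + 8 = 66
  P[7]: 64 + 8 = 72
  P[8]: 83 + 8 = 91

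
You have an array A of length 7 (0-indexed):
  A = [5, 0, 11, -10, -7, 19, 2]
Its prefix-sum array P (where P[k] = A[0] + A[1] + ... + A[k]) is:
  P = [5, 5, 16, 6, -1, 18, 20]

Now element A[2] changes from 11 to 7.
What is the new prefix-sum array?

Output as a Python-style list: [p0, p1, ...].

Change: A[2] 11 -> 7, delta = -4
P[k] for k < 2: unchanged (A[2] not included)
P[k] for k >= 2: shift by delta = -4
  P[0] = 5 + 0 = 5
  P[1] = 5 + 0 = 5
  P[2] = 16 + -4 = 12
  P[3] = 6 + -4 = 2
  P[4] = -1 + -4 = -5
  P[5] = 18 + -4 = 14
  P[6] = 20 + -4 = 16

Answer: [5, 5, 12, 2, -5, 14, 16]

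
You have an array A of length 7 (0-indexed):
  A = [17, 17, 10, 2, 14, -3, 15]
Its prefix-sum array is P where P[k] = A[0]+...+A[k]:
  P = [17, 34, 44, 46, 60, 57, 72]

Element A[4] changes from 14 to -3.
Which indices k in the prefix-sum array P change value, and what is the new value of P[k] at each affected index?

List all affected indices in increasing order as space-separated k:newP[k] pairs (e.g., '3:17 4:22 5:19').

P[k] = A[0] + ... + A[k]
P[k] includes A[4] iff k >= 4
Affected indices: 4, 5, ..., 6; delta = -17
  P[4]: 60 + -17 = 43
  P[5]: 57 + -17 = 40
  P[6]: 72 + -17 = 55

Answer: 4:43 5:40 6:55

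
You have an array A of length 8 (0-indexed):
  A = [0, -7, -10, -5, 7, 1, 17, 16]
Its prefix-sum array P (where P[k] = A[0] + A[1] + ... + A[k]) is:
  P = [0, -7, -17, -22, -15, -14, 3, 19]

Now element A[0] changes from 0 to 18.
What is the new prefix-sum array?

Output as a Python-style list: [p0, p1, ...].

Change: A[0] 0 -> 18, delta = 18
P[k] for k < 0: unchanged (A[0] not included)
P[k] for k >= 0: shift by delta = 18
  P[0] = 0 + 18 = 18
  P[1] = -7 + 18 = 11
  P[2] = -17 + 18 = 1
  P[3] = -22 + 18 = -4
  P[4] = -15 + 18 = 3
  P[5] = -14 + 18 = 4
  P[6] = 3 + 18 = 21
  P[7] = 19 + 18 = 37

Answer: [18, 11, 1, -4, 3, 4, 21, 37]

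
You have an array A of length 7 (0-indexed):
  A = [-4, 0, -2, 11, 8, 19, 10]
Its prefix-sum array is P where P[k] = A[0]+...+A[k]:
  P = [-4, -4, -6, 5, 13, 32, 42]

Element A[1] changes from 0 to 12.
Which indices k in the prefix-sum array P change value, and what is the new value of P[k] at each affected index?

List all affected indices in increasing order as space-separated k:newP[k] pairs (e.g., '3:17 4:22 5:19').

Answer: 1:8 2:6 3:17 4:25 5:44 6:54

Derivation:
P[k] = A[0] + ... + A[k]
P[k] includes A[1] iff k >= 1
Affected indices: 1, 2, ..., 6; delta = 12
  P[1]: -4 + 12 = 8
  P[2]: -6 + 12 = 6
  P[3]: 5 + 12 = 17
  P[4]: 13 + 12 = 25
  P[5]: 32 + 12 = 44
  P[6]: 42 + 12 = 54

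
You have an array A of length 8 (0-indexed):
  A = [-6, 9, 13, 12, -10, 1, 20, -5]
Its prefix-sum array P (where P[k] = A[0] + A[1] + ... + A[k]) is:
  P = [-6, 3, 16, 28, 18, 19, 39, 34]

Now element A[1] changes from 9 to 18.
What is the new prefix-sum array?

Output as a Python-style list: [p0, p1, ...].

Change: A[1] 9 -> 18, delta = 9
P[k] for k < 1: unchanged (A[1] not included)
P[k] for k >= 1: shift by delta = 9
  P[0] = -6 + 0 = -6
  P[1] = 3 + 9 = 12
  P[2] = 16 + 9 = 25
  P[3] = 28 + 9 = 37
  P[4] = 18 + 9 = 27
  P[5] = 19 + 9 = 28
  P[6] = 39 + 9 = 48
  P[7] = 34 + 9 = 43

Answer: [-6, 12, 25, 37, 27, 28, 48, 43]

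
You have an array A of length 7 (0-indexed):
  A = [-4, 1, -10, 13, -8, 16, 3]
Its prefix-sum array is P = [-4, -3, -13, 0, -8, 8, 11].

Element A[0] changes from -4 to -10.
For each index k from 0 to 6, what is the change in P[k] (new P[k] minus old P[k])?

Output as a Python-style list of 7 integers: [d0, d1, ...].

Element change: A[0] -4 -> -10, delta = -6
For k < 0: P[k] unchanged, delta_P[k] = 0
For k >= 0: P[k] shifts by exactly -6
Delta array: [-6, -6, -6, -6, -6, -6, -6]

Answer: [-6, -6, -6, -6, -6, -6, -6]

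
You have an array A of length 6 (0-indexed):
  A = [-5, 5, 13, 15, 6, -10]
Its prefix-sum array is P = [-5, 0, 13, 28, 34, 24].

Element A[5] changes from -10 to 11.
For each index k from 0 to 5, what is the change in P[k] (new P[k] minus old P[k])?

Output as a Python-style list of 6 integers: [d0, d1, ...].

Element change: A[5] -10 -> 11, delta = 21
For k < 5: P[k] unchanged, delta_P[k] = 0
For k >= 5: P[k] shifts by exactly 21
Delta array: [0, 0, 0, 0, 0, 21]

Answer: [0, 0, 0, 0, 0, 21]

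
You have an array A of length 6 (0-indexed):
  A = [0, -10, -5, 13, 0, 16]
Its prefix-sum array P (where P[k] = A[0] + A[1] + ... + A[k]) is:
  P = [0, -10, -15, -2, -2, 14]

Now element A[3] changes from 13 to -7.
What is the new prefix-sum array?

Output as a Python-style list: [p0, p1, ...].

Answer: [0, -10, -15, -22, -22, -6]

Derivation:
Change: A[3] 13 -> -7, delta = -20
P[k] for k < 3: unchanged (A[3] not included)
P[k] for k >= 3: shift by delta = -20
  P[0] = 0 + 0 = 0
  P[1] = -10 + 0 = -10
  P[2] = -15 + 0 = -15
  P[3] = -2 + -20 = -22
  P[4] = -2 + -20 = -22
  P[5] = 14 + -20 = -6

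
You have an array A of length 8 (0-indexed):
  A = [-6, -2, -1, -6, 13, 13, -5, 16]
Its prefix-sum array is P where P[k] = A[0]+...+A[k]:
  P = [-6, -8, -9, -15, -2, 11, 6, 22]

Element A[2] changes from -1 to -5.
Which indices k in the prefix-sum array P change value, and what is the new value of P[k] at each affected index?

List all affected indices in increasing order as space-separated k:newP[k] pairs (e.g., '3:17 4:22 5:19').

P[k] = A[0] + ... + A[k]
P[k] includes A[2] iff k >= 2
Affected indices: 2, 3, ..., 7; delta = -4
  P[2]: -9 + -4 = -13
  P[3]: -15 + -4 = -19
  P[4]: -2 + -4 = -6
  P[5]: 11 + -4 = 7
  P[6]: 6 + -4 = 2
  P[7]: 22 + -4 = 18

Answer: 2:-13 3:-19 4:-6 5:7 6:2 7:18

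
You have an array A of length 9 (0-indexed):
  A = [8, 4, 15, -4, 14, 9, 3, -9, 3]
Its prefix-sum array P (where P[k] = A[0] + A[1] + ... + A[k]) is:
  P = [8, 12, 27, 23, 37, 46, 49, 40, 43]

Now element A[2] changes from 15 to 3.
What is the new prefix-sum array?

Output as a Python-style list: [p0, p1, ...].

Change: A[2] 15 -> 3, delta = -12
P[k] for k < 2: unchanged (A[2] not included)
P[k] for k >= 2: shift by delta = -12
  P[0] = 8 + 0 = 8
  P[1] = 12 + 0 = 12
  P[2] = 27 + -12 = 15
  P[3] = 23 + -12 = 11
  P[4] = 37 + -12 = 25
  P[5] = 46 + -12 = 34
  P[6] = 49 + -12 = 37
  P[7] = 40 + -12 = 28
  P[8] = 43 + -12 = 31

Answer: [8, 12, 15, 11, 25, 34, 37, 28, 31]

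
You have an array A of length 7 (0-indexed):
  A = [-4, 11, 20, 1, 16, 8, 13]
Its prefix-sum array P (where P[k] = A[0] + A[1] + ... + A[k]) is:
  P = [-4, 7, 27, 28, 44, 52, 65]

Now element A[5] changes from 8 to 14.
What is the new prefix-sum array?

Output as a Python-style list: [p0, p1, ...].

Change: A[5] 8 -> 14, delta = 6
P[k] for k < 5: unchanged (A[5] not included)
P[k] for k >= 5: shift by delta = 6
  P[0] = -4 + 0 = -4
  P[1] = 7 + 0 = 7
  P[2] = 27 + 0 = 27
  P[3] = 28 + 0 = 28
  P[4] = 44 + 0 = 44
  P[5] = 52 + 6 = 58
  P[6] = 65 + 6 = 71

Answer: [-4, 7, 27, 28, 44, 58, 71]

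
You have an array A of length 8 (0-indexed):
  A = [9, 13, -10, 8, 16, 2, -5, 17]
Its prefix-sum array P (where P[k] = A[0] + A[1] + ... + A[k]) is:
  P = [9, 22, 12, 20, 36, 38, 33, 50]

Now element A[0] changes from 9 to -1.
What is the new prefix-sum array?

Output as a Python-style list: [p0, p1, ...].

Change: A[0] 9 -> -1, delta = -10
P[k] for k < 0: unchanged (A[0] not included)
P[k] for k >= 0: shift by delta = -10
  P[0] = 9 + -10 = -1
  P[1] = 22 + -10 = 12
  P[2] = 12 + -10 = 2
  P[3] = 20 + -10 = 10
  P[4] = 36 + -10 = 26
  P[5] = 38 + -10 = 28
  P[6] = 33 + -10 = 23
  P[7] = 50 + -10 = 40

Answer: [-1, 12, 2, 10, 26, 28, 23, 40]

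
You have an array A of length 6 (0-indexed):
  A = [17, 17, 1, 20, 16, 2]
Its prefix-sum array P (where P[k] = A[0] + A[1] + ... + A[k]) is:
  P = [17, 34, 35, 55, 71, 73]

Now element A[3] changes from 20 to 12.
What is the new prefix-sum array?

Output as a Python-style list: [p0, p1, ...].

Change: A[3] 20 -> 12, delta = -8
P[k] for k < 3: unchanged (A[3] not included)
P[k] for k >= 3: shift by delta = -8
  P[0] = 17 + 0 = 17
  P[1] = 34 + 0 = 34
  P[2] = 35 + 0 = 35
  P[3] = 55 + -8 = 47
  P[4] = 71 + -8 = 63
  P[5] = 73 + -8 = 65

Answer: [17, 34, 35, 47, 63, 65]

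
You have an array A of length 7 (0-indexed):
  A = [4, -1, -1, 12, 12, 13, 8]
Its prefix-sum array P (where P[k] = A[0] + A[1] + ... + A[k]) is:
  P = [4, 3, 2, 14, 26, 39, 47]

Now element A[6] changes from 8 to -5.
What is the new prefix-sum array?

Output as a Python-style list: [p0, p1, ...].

Change: A[6] 8 -> -5, delta = -13
P[k] for k < 6: unchanged (A[6] not included)
P[k] for k >= 6: shift by delta = -13
  P[0] = 4 + 0 = 4
  P[1] = 3 + 0 = 3
  P[2] = 2 + 0 = 2
  P[3] = 14 + 0 = 14
  P[4] = 26 + 0 = 26
  P[5] = 39 + 0 = 39
  P[6] = 47 + -13 = 34

Answer: [4, 3, 2, 14, 26, 39, 34]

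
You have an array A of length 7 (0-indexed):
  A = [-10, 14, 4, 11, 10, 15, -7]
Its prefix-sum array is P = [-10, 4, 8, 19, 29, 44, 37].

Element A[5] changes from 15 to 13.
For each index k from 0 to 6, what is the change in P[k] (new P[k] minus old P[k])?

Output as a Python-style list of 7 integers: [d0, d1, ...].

Element change: A[5] 15 -> 13, delta = -2
For k < 5: P[k] unchanged, delta_P[k] = 0
For k >= 5: P[k] shifts by exactly -2
Delta array: [0, 0, 0, 0, 0, -2, -2]

Answer: [0, 0, 0, 0, 0, -2, -2]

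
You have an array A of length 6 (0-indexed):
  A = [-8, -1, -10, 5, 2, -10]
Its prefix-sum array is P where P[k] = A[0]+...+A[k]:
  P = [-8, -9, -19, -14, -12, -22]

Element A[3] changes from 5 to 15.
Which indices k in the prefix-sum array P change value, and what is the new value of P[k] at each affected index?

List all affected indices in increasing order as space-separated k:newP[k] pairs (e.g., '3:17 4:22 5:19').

P[k] = A[0] + ... + A[k]
P[k] includes A[3] iff k >= 3
Affected indices: 3, 4, ..., 5; delta = 10
  P[3]: -14 + 10 = -4
  P[4]: -12 + 10 = -2
  P[5]: -22 + 10 = -12

Answer: 3:-4 4:-2 5:-12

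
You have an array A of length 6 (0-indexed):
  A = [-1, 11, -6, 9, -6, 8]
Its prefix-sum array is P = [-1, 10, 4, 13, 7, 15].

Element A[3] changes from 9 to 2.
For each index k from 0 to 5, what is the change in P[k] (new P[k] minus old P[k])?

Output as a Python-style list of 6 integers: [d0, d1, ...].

Answer: [0, 0, 0, -7, -7, -7]

Derivation:
Element change: A[3] 9 -> 2, delta = -7
For k < 3: P[k] unchanged, delta_P[k] = 0
For k >= 3: P[k] shifts by exactly -7
Delta array: [0, 0, 0, -7, -7, -7]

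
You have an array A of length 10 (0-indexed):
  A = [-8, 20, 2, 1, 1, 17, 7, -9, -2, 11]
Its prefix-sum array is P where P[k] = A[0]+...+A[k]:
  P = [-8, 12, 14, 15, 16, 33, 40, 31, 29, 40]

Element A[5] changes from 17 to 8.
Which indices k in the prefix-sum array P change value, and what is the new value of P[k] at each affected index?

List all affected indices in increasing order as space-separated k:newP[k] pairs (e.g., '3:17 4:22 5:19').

P[k] = A[0] + ... + A[k]
P[k] includes A[5] iff k >= 5
Affected indices: 5, 6, ..., 9; delta = -9
  P[5]: 33 + -9 = 24
  P[6]: 40 + -9 = 31
  P[7]: 31 + -9 = 22
  P[8]: 29 + -9 = 20
  P[9]: 40 + -9 = 31

Answer: 5:24 6:31 7:22 8:20 9:31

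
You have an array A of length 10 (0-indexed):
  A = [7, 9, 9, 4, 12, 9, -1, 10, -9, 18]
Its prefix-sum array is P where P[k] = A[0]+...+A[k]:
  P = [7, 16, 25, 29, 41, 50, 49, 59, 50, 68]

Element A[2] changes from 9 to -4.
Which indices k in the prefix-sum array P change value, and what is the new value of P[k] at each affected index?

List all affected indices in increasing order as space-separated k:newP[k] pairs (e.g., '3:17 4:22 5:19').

Answer: 2:12 3:16 4:28 5:37 6:36 7:46 8:37 9:55

Derivation:
P[k] = A[0] + ... + A[k]
P[k] includes A[2] iff k >= 2
Affected indices: 2, 3, ..., 9; delta = -13
  P[2]: 25 + -13 = 12
  P[3]: 29 + -13 = 16
  P[4]: 41 + -13 = 28
  P[5]: 50 + -13 = 37
  P[6]: 49 + -13 = 36
  P[7]: 59 + -13 = 46
  P[8]: 50 + -13 = 37
  P[9]: 68 + -13 = 55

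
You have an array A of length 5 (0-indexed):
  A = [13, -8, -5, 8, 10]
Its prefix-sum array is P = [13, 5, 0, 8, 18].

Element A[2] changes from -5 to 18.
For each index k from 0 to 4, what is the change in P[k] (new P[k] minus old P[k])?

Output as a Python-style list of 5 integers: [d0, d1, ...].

Answer: [0, 0, 23, 23, 23]

Derivation:
Element change: A[2] -5 -> 18, delta = 23
For k < 2: P[k] unchanged, delta_P[k] = 0
For k >= 2: P[k] shifts by exactly 23
Delta array: [0, 0, 23, 23, 23]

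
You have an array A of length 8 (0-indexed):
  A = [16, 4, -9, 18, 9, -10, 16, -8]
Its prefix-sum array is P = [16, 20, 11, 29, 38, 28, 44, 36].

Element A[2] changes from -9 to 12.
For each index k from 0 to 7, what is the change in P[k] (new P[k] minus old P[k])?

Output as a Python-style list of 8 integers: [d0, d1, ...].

Answer: [0, 0, 21, 21, 21, 21, 21, 21]

Derivation:
Element change: A[2] -9 -> 12, delta = 21
For k < 2: P[k] unchanged, delta_P[k] = 0
For k >= 2: P[k] shifts by exactly 21
Delta array: [0, 0, 21, 21, 21, 21, 21, 21]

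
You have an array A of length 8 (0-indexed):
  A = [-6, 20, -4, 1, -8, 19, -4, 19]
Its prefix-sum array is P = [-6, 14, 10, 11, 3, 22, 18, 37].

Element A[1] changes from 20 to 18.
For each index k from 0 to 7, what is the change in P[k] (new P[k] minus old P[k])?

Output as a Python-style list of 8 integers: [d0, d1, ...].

Answer: [0, -2, -2, -2, -2, -2, -2, -2]

Derivation:
Element change: A[1] 20 -> 18, delta = -2
For k < 1: P[k] unchanged, delta_P[k] = 0
For k >= 1: P[k] shifts by exactly -2
Delta array: [0, -2, -2, -2, -2, -2, -2, -2]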